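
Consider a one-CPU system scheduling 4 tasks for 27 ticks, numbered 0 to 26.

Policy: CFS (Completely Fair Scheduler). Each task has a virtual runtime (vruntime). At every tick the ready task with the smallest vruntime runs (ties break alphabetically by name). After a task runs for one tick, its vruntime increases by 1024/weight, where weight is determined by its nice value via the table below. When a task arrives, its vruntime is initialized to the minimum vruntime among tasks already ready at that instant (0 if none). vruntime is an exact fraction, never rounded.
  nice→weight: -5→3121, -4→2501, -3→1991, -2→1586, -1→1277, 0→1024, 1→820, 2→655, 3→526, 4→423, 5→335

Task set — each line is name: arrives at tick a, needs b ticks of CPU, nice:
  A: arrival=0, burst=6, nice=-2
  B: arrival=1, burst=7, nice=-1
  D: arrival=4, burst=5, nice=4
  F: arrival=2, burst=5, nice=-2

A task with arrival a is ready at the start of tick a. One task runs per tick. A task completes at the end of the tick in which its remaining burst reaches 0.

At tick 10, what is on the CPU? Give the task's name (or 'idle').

t=0: vr[A=0] → run A
t=1: vr[A=512/793 B=512/793] → run A
t=2: vr[A=1024/793 B=512/793 F=512/793] → run B
t=3: vr[A=1024/793 B=1465856/1012661 F=512/793] → run F
t=4: vr[A=1024/793 B=1465856/1012661 D=1024/793 F=1024/793] → run A
t=5: vr[A=1536/793 B=1465856/1012661 D=1024/793 F=1024/793] → run D
t=6: vr[A=1536/793 B=1465856/1012661 D=1245184/335439 F=1024/793] → run F
t=7: vr[A=1536/793 B=1465856/1012661 D=1245184/335439 F=1536/793] → run B
t=8: vr[A=1536/793 B=2277888/1012661 D=1245184/335439 F=1536/793] → run A
t=9: vr[A=2048/793 B=2277888/1012661 D=1245184/335439 F=1536/793] → run F
t=10: vr[A=2048/793 B=2277888/1012661 D=1245184/335439 F=2048/793] → run B
t=11: vr[A=2048/793 B=3089920/1012661 D=1245184/335439 F=2048/793] → run A
t=12: vr[A=2560/793 B=3089920/1012661 D=1245184/335439 F=2048/793] → run F
t=13: vr[A=2560/793 B=3089920/1012661 D=1245184/335439 F=2560/793] → run B
t=14: vr[A=2560/793 B=3901952/1012661 D=1245184/335439 F=2560/793] → run A
t=15: vr[B=3901952/1012661 D=1245184/335439 F=2560/793] → run F
t=16: vr[B=3901952/1012661 D=1245184/335439] → run D
t=17: vr[B=3901952/1012661 D=2057216/335439] → run B
t=18: vr[B=4713984/1012661 D=2057216/335439] → run B
t=19: vr[B=5526016/1012661 D=2057216/335439] → run B
t=20: vr[D=2057216/335439] → run D
t=21: vr[D=956416/111813] → run D
t=22: vr[D=3681280/335439] → run D
t=23: (idle)
t=24: (idle)
t=25: (idle)
t=26: (idle)

running at tick 10 = B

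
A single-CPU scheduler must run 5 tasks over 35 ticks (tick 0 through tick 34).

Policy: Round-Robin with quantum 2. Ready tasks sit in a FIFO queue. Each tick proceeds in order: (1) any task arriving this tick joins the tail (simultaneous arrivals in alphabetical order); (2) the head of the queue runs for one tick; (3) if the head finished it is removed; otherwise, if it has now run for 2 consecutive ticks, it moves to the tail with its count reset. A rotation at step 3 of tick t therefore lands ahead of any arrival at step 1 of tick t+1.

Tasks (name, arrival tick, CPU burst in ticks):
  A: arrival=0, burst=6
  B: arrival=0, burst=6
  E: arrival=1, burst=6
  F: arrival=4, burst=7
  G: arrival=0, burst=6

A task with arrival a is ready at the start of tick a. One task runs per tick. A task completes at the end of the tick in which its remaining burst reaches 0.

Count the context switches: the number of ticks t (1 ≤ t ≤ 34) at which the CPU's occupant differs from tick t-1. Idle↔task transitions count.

t=0: queue=[A,B,G] q_used=0 → run A
t=1: queue=[A,B,G,E] q_used=1 → run A
t=2: queue=[B,G,E,A] q_used=0 → run B
t=3: queue=[B,G,E,A] q_used=1 → run B
t=4: queue=[G,E,A,B,F] q_used=0 → run G
t=5: queue=[G,E,A,B,F] q_used=1 → run G
t=6: queue=[E,A,B,F,G] q_used=0 → run E
t=7: queue=[E,A,B,F,G] q_used=1 → run E
t=8: queue=[A,B,F,G,E] q_used=0 → run A
t=9: queue=[A,B,F,G,E] q_used=1 → run A
t=10: queue=[B,F,G,E,A] q_used=0 → run B
t=11: queue=[B,F,G,E,A] q_used=1 → run B
t=12: queue=[F,G,E,A,B] q_used=0 → run F
t=13: queue=[F,G,E,A,B] q_used=1 → run F
t=14: queue=[G,E,A,B,F] q_used=0 → run G
t=15: queue=[G,E,A,B,F] q_used=1 → run G
t=16: queue=[E,A,B,F,G] q_used=0 → run E
t=17: queue=[E,A,B,F,G] q_used=1 → run E
t=18: queue=[A,B,F,G,E] q_used=0 → run A
t=19: queue=[A,B,F,G,E] q_used=1 → run A
t=20: queue=[B,F,G,E] q_used=0 → run B
t=21: queue=[B,F,G,E] q_used=1 → run B
t=22: queue=[F,G,E] q_used=0 → run F
t=23: queue=[F,G,E] q_used=1 → run F
t=24: queue=[G,E,F] q_used=0 → run G
t=25: queue=[G,E,F] q_used=1 → run G
t=26: queue=[E,F] q_used=0 → run E
t=27: queue=[E,F] q_used=1 → run E
t=28: queue=[F] q_used=0 → run F
t=29: queue=[F] q_used=1 → run F
t=30: queue=[F] q_used=0 → run F
t=31: (idle)
t=32: (idle)
t=33: (idle)
t=34: (idle)

context switches = 15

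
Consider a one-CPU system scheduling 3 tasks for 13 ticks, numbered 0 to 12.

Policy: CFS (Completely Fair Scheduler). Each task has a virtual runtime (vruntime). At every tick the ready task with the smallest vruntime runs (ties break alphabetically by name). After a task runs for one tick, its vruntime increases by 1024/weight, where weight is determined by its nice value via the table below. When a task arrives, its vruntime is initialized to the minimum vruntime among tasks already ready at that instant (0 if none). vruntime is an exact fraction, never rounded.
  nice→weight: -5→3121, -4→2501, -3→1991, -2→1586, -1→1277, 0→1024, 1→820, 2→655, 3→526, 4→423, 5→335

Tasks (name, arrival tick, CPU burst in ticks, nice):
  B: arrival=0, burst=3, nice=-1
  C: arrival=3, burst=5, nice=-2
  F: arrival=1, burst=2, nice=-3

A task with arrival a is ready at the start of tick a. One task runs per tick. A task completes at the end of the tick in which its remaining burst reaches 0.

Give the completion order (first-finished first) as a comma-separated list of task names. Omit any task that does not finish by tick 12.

t=0: vr[B=0] → run B
t=1: vr[B=1024/1277 F=1024/1277] → run B
t=2: vr[B=2048/1277 F=1024/1277] → run F
t=3: vr[B=2048/1277 C=3346432/2542507 F=3346432/2542507] → run C
t=4: vr[B=2048/1277 C=3955484160/2016208051 F=3346432/2542507] → run F
t=5: vr[B=2048/1277 C=3955484160/2016208051] → run B
t=6: vr[C=3955484160/2016208051] → run C
t=7: vr[C=5257247744/2016208051] → run C
t=8: vr[C=6559011328/2016208051] → run C
t=9: vr[C=7860774912/2016208051] → run C
t=10: (idle)
t=11: (idle)
t=12: (idle)

completion order = F, B, C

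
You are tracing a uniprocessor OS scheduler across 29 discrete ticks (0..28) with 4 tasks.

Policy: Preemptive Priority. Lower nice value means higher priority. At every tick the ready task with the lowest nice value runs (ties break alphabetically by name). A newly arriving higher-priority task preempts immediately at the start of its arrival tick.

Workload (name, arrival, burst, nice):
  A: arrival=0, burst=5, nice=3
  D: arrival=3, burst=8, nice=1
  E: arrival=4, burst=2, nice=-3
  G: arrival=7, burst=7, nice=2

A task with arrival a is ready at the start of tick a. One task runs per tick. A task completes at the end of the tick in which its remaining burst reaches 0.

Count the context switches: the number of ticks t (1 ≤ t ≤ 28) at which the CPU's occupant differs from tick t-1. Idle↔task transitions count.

t=0: ready={A} → run A
t=1: ready={A} → run A
t=2: ready={A} → run A
t=3: ready={A,D} → run D
t=4: ready={A,D,E} → run E
t=5: ready={A,D,E} → run E
t=6: ready={A,D} → run D
t=7: ready={A,D,G} → run D
t=8: ready={A,D,G} → run D
t=9: ready={A,D,G} → run D
t=10: ready={A,D,G} → run D
t=11: ready={A,D,G} → run D
t=12: ready={A,D,G} → run D
t=13: ready={A,G} → run G
t=14: ready={A,G} → run G
t=15: ready={A,G} → run G
t=16: ready={A,G} → run G
t=17: ready={A,G} → run G
t=18: ready={A,G} → run G
t=19: ready={A,G} → run G
t=20: ready={A} → run A
t=21: ready={A} → run A
t=22: (idle)
t=23: (idle)
t=24: (idle)
t=25: (idle)
t=26: (idle)
t=27: (idle)
t=28: (idle)

context switches = 6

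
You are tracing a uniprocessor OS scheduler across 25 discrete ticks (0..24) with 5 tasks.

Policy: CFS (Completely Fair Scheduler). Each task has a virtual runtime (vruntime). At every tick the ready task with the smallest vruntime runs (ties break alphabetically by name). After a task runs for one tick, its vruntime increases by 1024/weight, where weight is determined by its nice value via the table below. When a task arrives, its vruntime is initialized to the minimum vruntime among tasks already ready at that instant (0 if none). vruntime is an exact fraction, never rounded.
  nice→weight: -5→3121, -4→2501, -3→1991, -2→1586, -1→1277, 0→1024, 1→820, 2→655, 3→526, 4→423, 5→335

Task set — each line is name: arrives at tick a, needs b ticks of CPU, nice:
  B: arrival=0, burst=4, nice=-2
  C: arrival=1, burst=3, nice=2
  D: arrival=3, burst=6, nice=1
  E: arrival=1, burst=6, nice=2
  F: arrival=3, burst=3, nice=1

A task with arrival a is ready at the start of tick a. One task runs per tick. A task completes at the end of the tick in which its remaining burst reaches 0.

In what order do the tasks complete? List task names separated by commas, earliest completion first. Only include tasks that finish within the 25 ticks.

completion order = B, F, C, D, E

t=0: vr[B=0] → run B
t=1: vr[B=512/793 C=512/793 E=512/793] → run B
t=2: vr[B=1024/793 C=512/793 E=512/793] → run C
t=3: vr[B=1024/793 C=1147392/519415 D=512/793 E=512/793 F=512/793] → run D
t=4: vr[B=1024/793 C=1147392/519415 D=307968/162565 E=512/793 F=512/793] → run E
t=5: vr[B=1024/793 C=1147392/519415 D=307968/162565 E=1147392/519415 F=512/793] → run F
t=6: vr[B=1024/793 C=1147392/519415 D=307968/162565 E=1147392/519415 F=307968/162565] → run B
t=7: vr[B=1536/793 C=1147392/519415 D=307968/162565 E=1147392/519415 F=307968/162565] → run D
t=8: vr[B=1536/793 C=1147392/519415 D=510976/162565 E=1147392/519415 F=307968/162565] → run F
t=9: vr[B=1536/793 C=1147392/519415 D=510976/162565 E=1147392/519415 F=510976/162565] → run B
t=10: vr[C=1147392/519415 D=510976/162565 E=1147392/519415 F=510976/162565] → run C
t=11: vr[C=1959424/519415 D=510976/162565 E=1147392/519415 F=510976/162565] → run E
t=12: vr[C=1959424/519415 D=510976/162565 E=1959424/519415 F=510976/162565] → run D
t=13: vr[C=1959424/519415 D=713984/162565 E=1959424/519415 F=510976/162565] → run F
t=14: vr[C=1959424/519415 D=713984/162565 E=1959424/519415] → run C
t=15: vr[D=713984/162565 E=1959424/519415] → run E
t=16: vr[D=713984/162565 E=2771456/519415] → run D
t=17: vr[D=916992/162565 E=2771456/519415] → run E
t=18: vr[D=916992/162565 E=3583488/519415] → run D
t=19: vr[D=224000/32513 E=3583488/519415] → run D
t=20: vr[E=3583488/519415] → run E
t=21: vr[E=879104/103883] → run E
t=22: (idle)
t=23: (idle)
t=24: (idle)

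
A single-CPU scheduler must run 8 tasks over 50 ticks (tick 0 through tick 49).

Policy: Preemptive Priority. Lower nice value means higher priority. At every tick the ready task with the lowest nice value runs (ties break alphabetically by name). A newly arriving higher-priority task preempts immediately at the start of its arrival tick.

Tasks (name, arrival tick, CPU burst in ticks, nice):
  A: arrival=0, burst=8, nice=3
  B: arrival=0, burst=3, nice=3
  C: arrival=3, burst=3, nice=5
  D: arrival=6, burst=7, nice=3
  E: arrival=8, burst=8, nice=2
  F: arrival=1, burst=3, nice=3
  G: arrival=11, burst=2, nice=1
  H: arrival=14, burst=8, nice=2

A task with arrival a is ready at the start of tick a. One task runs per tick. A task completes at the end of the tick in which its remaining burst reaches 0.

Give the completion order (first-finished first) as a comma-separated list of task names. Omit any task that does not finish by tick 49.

completion order = A, G, E, H, B, D, F, C

t=0: ready={A,B} → run A
t=1: ready={A,B,F} → run A
t=2: ready={A,B,F} → run A
t=3: ready={A,B,C,F} → run A
t=4: ready={A,B,C,F} → run A
t=5: ready={A,B,C,F} → run A
t=6: ready={A,B,C,D,F} → run A
t=7: ready={A,B,C,D,F} → run A
t=8: ready={B,C,D,E,F} → run E
t=9: ready={B,C,D,E,F} → run E
t=10: ready={B,C,D,E,F} → run E
t=11: ready={B,C,D,E,F,G} → run G
t=12: ready={B,C,D,E,F,G} → run G
t=13: ready={B,C,D,E,F} → run E
t=14: ready={B,C,D,E,F,H} → run E
t=15: ready={B,C,D,E,F,H} → run E
t=16: ready={B,C,D,E,F,H} → run E
t=17: ready={B,C,D,E,F,H} → run E
t=18: ready={B,C,D,F,H} → run H
t=19: ready={B,C,D,F,H} → run H
t=20: ready={B,C,D,F,H} → run H
t=21: ready={B,C,D,F,H} → run H
t=22: ready={B,C,D,F,H} → run H
t=23: ready={B,C,D,F,H} → run H
t=24: ready={B,C,D,F,H} → run H
t=25: ready={B,C,D,F,H} → run H
t=26: ready={B,C,D,F} → run B
t=27: ready={B,C,D,F} → run B
t=28: ready={B,C,D,F} → run B
t=29: ready={C,D,F} → run D
t=30: ready={C,D,F} → run D
t=31: ready={C,D,F} → run D
t=32: ready={C,D,F} → run D
t=33: ready={C,D,F} → run D
t=34: ready={C,D,F} → run D
t=35: ready={C,D,F} → run D
t=36: ready={C,F} → run F
t=37: ready={C,F} → run F
t=38: ready={C,F} → run F
t=39: ready={C} → run C
t=40: ready={C} → run C
t=41: ready={C} → run C
t=42: (idle)
t=43: (idle)
t=44: (idle)
t=45: (idle)
t=46: (idle)
t=47: (idle)
t=48: (idle)
t=49: (idle)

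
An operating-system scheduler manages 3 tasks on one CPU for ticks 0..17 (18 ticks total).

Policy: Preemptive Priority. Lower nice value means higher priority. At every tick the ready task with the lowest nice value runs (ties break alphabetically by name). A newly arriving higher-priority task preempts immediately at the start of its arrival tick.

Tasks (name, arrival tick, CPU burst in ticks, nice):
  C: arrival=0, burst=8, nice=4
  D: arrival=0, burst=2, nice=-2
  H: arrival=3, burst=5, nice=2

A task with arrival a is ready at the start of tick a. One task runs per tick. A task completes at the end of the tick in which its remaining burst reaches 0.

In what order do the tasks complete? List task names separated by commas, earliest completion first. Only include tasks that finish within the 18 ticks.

t=0: ready={C,D} → run D
t=1: ready={C,D} → run D
t=2: ready={C} → run C
t=3: ready={C,H} → run H
t=4: ready={C,H} → run H
t=5: ready={C,H} → run H
t=6: ready={C,H} → run H
t=7: ready={C,H} → run H
t=8: ready={C} → run C
t=9: ready={C} → run C
t=10: ready={C} → run C
t=11: ready={C} → run C
t=12: ready={C} → run C
t=13: ready={C} → run C
t=14: ready={C} → run C
t=15: (idle)
t=16: (idle)
t=17: (idle)

completion order = D, H, C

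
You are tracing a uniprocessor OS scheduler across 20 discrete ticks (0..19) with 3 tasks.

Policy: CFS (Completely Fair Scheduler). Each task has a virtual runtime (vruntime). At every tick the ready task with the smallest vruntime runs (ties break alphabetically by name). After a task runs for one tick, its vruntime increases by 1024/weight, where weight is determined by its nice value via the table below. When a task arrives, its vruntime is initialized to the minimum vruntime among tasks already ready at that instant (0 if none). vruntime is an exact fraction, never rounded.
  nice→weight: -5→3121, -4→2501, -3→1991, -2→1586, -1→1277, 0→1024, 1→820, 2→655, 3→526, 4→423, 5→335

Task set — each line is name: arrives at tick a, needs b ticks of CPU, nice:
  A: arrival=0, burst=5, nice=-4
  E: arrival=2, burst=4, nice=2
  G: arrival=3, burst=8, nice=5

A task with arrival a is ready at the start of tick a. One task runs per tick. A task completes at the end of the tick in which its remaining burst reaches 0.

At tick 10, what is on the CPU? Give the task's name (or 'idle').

t=0: vr[A=0] → run A
t=1: vr[A=1024/2501] → run A
t=2: vr[A=2048/2501 E=2048/2501] → run A
t=3: vr[A=3072/2501 E=2048/2501 G=2048/2501] → run E
t=4: vr[A=3072/2501 E=3902464/1638155 G=2048/2501] → run G
t=5: vr[A=3072/2501 E=3902464/1638155 G=3247104/837835] → run A
t=6: vr[A=4096/2501 E=3902464/1638155 G=3247104/837835] → run A
t=7: vr[E=3902464/1638155 G=3247104/837835] → run E
t=8: vr[E=6463488/1638155 G=3247104/837835] → run G
t=9: vr[E=6463488/1638155 G=5808128/837835] → run E
t=10: vr[E=9024512/1638155 G=5808128/837835] → run E
t=11: vr[G=5808128/837835] → run G
t=12: vr[G=8369152/837835] → run G
t=13: vr[G=10930176/837835] → run G
t=14: vr[G=2698240/167567] → run G
t=15: vr[G=16052224/837835] → run G
t=16: vr[G=18613248/837835] → run G
t=17: (idle)
t=18: (idle)
t=19: (idle)

running at tick 10 = E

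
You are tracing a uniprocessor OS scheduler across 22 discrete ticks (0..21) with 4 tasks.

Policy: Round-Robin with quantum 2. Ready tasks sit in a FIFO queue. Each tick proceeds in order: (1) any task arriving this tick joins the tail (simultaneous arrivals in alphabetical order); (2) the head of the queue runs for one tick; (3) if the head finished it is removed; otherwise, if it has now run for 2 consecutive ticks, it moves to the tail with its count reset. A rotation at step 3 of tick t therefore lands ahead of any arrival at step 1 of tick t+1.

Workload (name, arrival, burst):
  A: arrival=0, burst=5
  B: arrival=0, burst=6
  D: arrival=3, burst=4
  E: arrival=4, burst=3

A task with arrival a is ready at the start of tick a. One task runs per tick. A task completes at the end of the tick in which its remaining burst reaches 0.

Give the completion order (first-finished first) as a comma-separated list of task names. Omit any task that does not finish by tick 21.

t=0: queue=[A,B] q_used=0 → run A
t=1: queue=[A,B] q_used=1 → run A
t=2: queue=[B,A] q_used=0 → run B
t=3: queue=[B,A,D] q_used=1 → run B
t=4: queue=[A,D,B,E] q_used=0 → run A
t=5: queue=[A,D,B,E] q_used=1 → run A
t=6: queue=[D,B,E,A] q_used=0 → run D
t=7: queue=[D,B,E,A] q_used=1 → run D
t=8: queue=[B,E,A,D] q_used=0 → run B
t=9: queue=[B,E,A,D] q_used=1 → run B
t=10: queue=[E,A,D,B] q_used=0 → run E
t=11: queue=[E,A,D,B] q_used=1 → run E
t=12: queue=[A,D,B,E] q_used=0 → run A
t=13: queue=[D,B,E] q_used=0 → run D
t=14: queue=[D,B,E] q_used=1 → run D
t=15: queue=[B,E] q_used=0 → run B
t=16: queue=[B,E] q_used=1 → run B
t=17: queue=[E] q_used=0 → run E
t=18: (idle)
t=19: (idle)
t=20: (idle)
t=21: (idle)

completion order = A, D, B, E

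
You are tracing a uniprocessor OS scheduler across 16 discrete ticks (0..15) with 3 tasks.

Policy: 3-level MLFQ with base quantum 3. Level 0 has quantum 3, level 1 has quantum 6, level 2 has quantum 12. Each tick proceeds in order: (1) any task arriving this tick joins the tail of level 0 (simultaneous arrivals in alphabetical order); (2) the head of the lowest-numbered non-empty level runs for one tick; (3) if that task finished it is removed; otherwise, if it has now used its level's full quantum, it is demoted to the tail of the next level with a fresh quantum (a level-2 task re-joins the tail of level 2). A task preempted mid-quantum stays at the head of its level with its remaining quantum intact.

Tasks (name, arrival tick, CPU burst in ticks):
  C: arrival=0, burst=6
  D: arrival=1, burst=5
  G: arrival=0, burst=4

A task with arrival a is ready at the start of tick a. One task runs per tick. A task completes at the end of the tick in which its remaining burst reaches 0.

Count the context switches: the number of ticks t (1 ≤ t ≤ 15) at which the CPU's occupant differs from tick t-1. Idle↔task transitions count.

t=0: L0/L1/L2 = CG/-/- → run C
t=1: L0/L1/L2 = CGD/-/- → run C
t=2: L0/L1/L2 = CGD/-/- → run C
t=3: L0/L1/L2 = GD/C/- → run G
t=4: L0/L1/L2 = GD/C/- → run G
t=5: L0/L1/L2 = GD/C/- → run G
t=6: L0/L1/L2 = D/CG/- → run D
t=7: L0/L1/L2 = D/CG/- → run D
t=8: L0/L1/L2 = D/CG/- → run D
t=9: L0/L1/L2 = -/CGD/- → run C
t=10: L0/L1/L2 = -/CGD/- → run C
t=11: L0/L1/L2 = -/CGD/- → run C
t=12: L0/L1/L2 = -/GD/- → run G
t=13: L0/L1/L2 = -/D/- → run D
t=14: L0/L1/L2 = -/D/- → run D
t=15: (idle)

context switches = 6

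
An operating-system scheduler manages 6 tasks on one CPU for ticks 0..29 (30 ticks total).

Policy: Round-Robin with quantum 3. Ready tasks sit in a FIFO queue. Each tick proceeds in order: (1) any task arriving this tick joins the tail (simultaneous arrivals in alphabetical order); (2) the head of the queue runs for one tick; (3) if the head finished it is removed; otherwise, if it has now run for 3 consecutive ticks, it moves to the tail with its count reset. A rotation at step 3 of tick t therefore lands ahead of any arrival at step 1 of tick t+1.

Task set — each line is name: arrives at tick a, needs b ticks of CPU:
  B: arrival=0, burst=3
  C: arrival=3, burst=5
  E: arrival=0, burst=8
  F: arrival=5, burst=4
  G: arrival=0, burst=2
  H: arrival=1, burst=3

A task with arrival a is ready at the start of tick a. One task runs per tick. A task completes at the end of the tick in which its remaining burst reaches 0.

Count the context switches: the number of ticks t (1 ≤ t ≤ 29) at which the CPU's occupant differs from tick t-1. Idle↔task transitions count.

t=0: queue=[B,E,G] q_used=0 → run B
t=1: queue=[B,E,G,H] q_used=1 → run B
t=2: queue=[B,E,G,H] q_used=2 → run B
t=3: queue=[E,G,H,C] q_used=0 → run E
t=4: queue=[E,G,H,C] q_used=1 → run E
t=5: queue=[E,G,H,C,F] q_used=2 → run E
t=6: queue=[G,H,C,F,E] q_used=0 → run G
t=7: queue=[G,H,C,F,E] q_used=1 → run G
t=8: queue=[H,C,F,E] q_used=0 → run H
t=9: queue=[H,C,F,E] q_used=1 → run H
t=10: queue=[H,C,F,E] q_used=2 → run H
t=11: queue=[C,F,E] q_used=0 → run C
t=12: queue=[C,F,E] q_used=1 → run C
t=13: queue=[C,F,E] q_used=2 → run C
t=14: queue=[F,E,C] q_used=0 → run F
t=15: queue=[F,E,C] q_used=1 → run F
t=16: queue=[F,E,C] q_used=2 → run F
t=17: queue=[E,C,F] q_used=0 → run E
t=18: queue=[E,C,F] q_used=1 → run E
t=19: queue=[E,C,F] q_used=2 → run E
t=20: queue=[C,F,E] q_used=0 → run C
t=21: queue=[C,F,E] q_used=1 → run C
t=22: queue=[F,E] q_used=0 → run F
t=23: queue=[E] q_used=0 → run E
t=24: queue=[E] q_used=1 → run E
t=25: (idle)
t=26: (idle)
t=27: (idle)
t=28: (idle)
t=29: (idle)

context switches = 10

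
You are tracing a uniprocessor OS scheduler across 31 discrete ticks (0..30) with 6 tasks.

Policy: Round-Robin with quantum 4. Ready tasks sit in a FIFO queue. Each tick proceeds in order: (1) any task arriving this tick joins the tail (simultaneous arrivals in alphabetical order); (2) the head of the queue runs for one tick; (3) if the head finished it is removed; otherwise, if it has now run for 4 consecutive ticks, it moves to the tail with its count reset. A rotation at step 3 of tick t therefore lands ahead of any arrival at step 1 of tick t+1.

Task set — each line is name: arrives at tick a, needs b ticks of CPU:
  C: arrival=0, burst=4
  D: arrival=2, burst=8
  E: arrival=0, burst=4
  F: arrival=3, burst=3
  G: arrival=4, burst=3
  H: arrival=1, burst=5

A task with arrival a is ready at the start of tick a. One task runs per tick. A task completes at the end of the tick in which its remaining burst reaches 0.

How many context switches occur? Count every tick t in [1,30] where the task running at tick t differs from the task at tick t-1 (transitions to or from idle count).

context switches = 8

t=0: queue=[C,E] q_used=0 → run C
t=1: queue=[C,E,H] q_used=1 → run C
t=2: queue=[C,E,H,D] q_used=2 → run C
t=3: queue=[C,E,H,D,F] q_used=3 → run C
t=4: queue=[E,H,D,F,G] q_used=0 → run E
t=5: queue=[E,H,D,F,G] q_used=1 → run E
t=6: queue=[E,H,D,F,G] q_used=2 → run E
t=7: queue=[E,H,D,F,G] q_used=3 → run E
t=8: queue=[H,D,F,G] q_used=0 → run H
t=9: queue=[H,D,F,G] q_used=1 → run H
t=10: queue=[H,D,F,G] q_used=2 → run H
t=11: queue=[H,D,F,G] q_used=3 → run H
t=12: queue=[D,F,G,H] q_used=0 → run D
t=13: queue=[D,F,G,H] q_used=1 → run D
t=14: queue=[D,F,G,H] q_used=2 → run D
t=15: queue=[D,F,G,H] q_used=3 → run D
t=16: queue=[F,G,H,D] q_used=0 → run F
t=17: queue=[F,G,H,D] q_used=1 → run F
t=18: queue=[F,G,H,D] q_used=2 → run F
t=19: queue=[G,H,D] q_used=0 → run G
t=20: queue=[G,H,D] q_used=1 → run G
t=21: queue=[G,H,D] q_used=2 → run G
t=22: queue=[H,D] q_used=0 → run H
t=23: queue=[D] q_used=0 → run D
t=24: queue=[D] q_used=1 → run D
t=25: queue=[D] q_used=2 → run D
t=26: queue=[D] q_used=3 → run D
t=27: (idle)
t=28: (idle)
t=29: (idle)
t=30: (idle)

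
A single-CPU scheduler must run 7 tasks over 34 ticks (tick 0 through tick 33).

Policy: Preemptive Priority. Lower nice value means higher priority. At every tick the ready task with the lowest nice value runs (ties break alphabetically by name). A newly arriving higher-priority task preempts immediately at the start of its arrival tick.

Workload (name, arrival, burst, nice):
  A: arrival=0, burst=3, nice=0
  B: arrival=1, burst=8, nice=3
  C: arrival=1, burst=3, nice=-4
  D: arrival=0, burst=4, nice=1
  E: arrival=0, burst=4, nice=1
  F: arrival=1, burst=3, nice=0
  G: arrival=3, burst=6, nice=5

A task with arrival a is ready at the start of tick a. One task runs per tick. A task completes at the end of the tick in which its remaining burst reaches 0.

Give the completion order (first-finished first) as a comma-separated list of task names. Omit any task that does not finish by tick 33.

t=0: ready={A,D,E} → run A
t=1: ready={A,B,C,D,E,F} → run C
t=2: ready={A,B,C,D,E,F} → run C
t=3: ready={A,B,C,D,E,F,G} → run C
t=4: ready={A,B,D,E,F,G} → run A
t=5: ready={A,B,D,E,F,G} → run A
t=6: ready={B,D,E,F,G} → run F
t=7: ready={B,D,E,F,G} → run F
t=8: ready={B,D,E,F,G} → run F
t=9: ready={B,D,E,G} → run D
t=10: ready={B,D,E,G} → run D
t=11: ready={B,D,E,G} → run D
t=12: ready={B,D,E,G} → run D
t=13: ready={B,E,G} → run E
t=14: ready={B,E,G} → run E
t=15: ready={B,E,G} → run E
t=16: ready={B,E,G} → run E
t=17: ready={B,G} → run B
t=18: ready={B,G} → run B
t=19: ready={B,G} → run B
t=20: ready={B,G} → run B
t=21: ready={B,G} → run B
t=22: ready={B,G} → run B
t=23: ready={B,G} → run B
t=24: ready={B,G} → run B
t=25: ready={G} → run G
t=26: ready={G} → run G
t=27: ready={G} → run G
t=28: ready={G} → run G
t=29: ready={G} → run G
t=30: ready={G} → run G
t=31: (idle)
t=32: (idle)
t=33: (idle)

completion order = C, A, F, D, E, B, G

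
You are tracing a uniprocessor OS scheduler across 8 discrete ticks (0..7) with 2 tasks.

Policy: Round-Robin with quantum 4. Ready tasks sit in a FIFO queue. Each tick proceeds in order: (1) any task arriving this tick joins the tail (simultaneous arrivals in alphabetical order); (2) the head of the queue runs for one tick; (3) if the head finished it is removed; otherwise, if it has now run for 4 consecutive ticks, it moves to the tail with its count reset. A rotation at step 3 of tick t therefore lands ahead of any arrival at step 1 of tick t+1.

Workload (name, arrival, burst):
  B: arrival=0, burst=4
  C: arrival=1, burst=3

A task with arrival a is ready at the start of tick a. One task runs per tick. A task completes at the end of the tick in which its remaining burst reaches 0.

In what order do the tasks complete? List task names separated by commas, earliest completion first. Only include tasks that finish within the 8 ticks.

t=0: queue=[B] q_used=0 → run B
t=1: queue=[B,C] q_used=1 → run B
t=2: queue=[B,C] q_used=2 → run B
t=3: queue=[B,C] q_used=3 → run B
t=4: queue=[C] q_used=0 → run C
t=5: queue=[C] q_used=1 → run C
t=6: queue=[C] q_used=2 → run C
t=7: (idle)

completion order = B, C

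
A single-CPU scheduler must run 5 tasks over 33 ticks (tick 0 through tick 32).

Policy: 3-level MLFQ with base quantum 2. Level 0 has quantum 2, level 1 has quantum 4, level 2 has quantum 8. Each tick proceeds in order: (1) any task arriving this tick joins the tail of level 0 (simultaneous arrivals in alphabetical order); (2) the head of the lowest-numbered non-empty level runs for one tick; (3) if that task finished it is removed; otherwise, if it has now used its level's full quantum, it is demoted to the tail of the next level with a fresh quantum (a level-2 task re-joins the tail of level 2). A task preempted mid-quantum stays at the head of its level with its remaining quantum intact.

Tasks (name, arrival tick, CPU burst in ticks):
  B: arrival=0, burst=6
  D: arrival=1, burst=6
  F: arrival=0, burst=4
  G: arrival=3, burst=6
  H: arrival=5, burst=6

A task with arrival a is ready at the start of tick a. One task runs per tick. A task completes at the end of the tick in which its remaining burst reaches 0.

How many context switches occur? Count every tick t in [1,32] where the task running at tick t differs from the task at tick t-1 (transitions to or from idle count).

t=0: L0/L1/L2 = BF/-/- → run B
t=1: L0/L1/L2 = BFD/-/- → run B
t=2: L0/L1/L2 = FD/B/- → run F
t=3: L0/L1/L2 = FDG/B/- → run F
t=4: L0/L1/L2 = DG/BF/- → run D
t=5: L0/L1/L2 = DGH/BF/- → run D
t=6: L0/L1/L2 = GH/BFD/- → run G
t=7: L0/L1/L2 = GH/BFD/- → run G
t=8: L0/L1/L2 = H/BFDG/- → run H
t=9: L0/L1/L2 = H/BFDG/- → run H
t=10: L0/L1/L2 = -/BFDGH/- → run B
t=11: L0/L1/L2 = -/BFDGH/- → run B
t=12: L0/L1/L2 = -/BFDGH/- → run B
t=13: L0/L1/L2 = -/BFDGH/- → run B
t=14: L0/L1/L2 = -/FDGH/- → run F
t=15: L0/L1/L2 = -/FDGH/- → run F
t=16: L0/L1/L2 = -/DGH/- → run D
t=17: L0/L1/L2 = -/DGH/- → run D
t=18: L0/L1/L2 = -/DGH/- → run D
t=19: L0/L1/L2 = -/DGH/- → run D
t=20: L0/L1/L2 = -/GH/- → run G
t=21: L0/L1/L2 = -/GH/- → run G
t=22: L0/L1/L2 = -/GH/- → run G
t=23: L0/L1/L2 = -/GH/- → run G
t=24: L0/L1/L2 = -/H/- → run H
t=25: L0/L1/L2 = -/H/- → run H
t=26: L0/L1/L2 = -/H/- → run H
t=27: L0/L1/L2 = -/H/- → run H
t=28: (idle)
t=29: (idle)
t=30: (idle)
t=31: (idle)
t=32: (idle)

context switches = 10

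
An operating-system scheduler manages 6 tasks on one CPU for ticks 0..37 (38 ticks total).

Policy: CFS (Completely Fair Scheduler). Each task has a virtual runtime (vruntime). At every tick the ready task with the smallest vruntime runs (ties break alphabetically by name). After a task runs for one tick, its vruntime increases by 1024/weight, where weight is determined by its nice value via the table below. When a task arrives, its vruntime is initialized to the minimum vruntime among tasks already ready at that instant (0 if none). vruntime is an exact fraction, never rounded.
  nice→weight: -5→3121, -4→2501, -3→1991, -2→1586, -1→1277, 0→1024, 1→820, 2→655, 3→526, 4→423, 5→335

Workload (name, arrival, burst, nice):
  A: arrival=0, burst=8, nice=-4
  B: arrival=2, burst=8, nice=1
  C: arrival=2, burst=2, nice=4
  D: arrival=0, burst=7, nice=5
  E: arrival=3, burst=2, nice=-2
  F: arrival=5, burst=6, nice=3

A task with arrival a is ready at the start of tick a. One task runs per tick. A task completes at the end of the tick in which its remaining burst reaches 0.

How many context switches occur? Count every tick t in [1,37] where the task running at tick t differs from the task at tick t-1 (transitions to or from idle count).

t=0: vr[A=0 D=0] → run A
t=1: vr[A=1024/2501 D=0] → run D
t=2: vr[A=1024/2501 B=1024/2501 C=1024/2501 D=1024/335] → run A
t=3: vr[A=2048/2501 B=1024/2501 C=1024/2501 D=1024/335 E=1024/2501] → run B
t=4: vr[A=2048/2501 B=20736/12505 C=1024/2501 D=1024/335 E=1024/2501] → run C
t=5: vr[A=2048/2501 B=20736/12505 C=2994176/1057923 D=1024/335 E=1024/2501 F=1024/2501] → run E
t=6: vr[A=2048/2501 B=20736/12505 C=2994176/1057923 D=1024/335 E=34304/32513 F=1024/2501] → run F
t=7: vr[A=2048/2501 B=20736/12505 C=2994176/1057923 D=1024/335 E=34304/32513 F=1549824/657763] → run A
t=8: vr[A=3072/2501 B=20736/12505 C=2994176/1057923 D=1024/335 E=34304/32513 F=1549824/657763] → run E
t=9: vr[A=3072/2501 B=20736/12505 C=2994176/1057923 D=1024/335 F=1549824/657763] → run A
t=10: vr[A=4096/2501 B=20736/12505 C=2994176/1057923 D=1024/335 F=1549824/657763] → run A
t=11: vr[A=5120/2501 B=20736/12505 C=2994176/1057923 D=1024/335 F=1549824/657763] → run B
t=12: vr[A=5120/2501 B=36352/12505 C=2994176/1057923 D=1024/335 F=1549824/657763] → run A
t=13: vr[A=6144/2501 B=36352/12505 C=2994176/1057923 D=1024/335 F=1549824/657763] → run F
t=14: vr[A=6144/2501 B=36352/12505 C=2994176/1057923 D=1024/335 F=2830336/657763] → run A
t=15: vr[A=7168/2501 B=36352/12505 C=2994176/1057923 D=1024/335 F=2830336/657763] → run C
t=16: vr[A=7168/2501 B=36352/12505 D=1024/335 F=2830336/657763] → run A
t=17: vr[B=36352/12505 D=1024/335 F=2830336/657763] → run B
t=18: vr[B=51968/12505 D=1024/335 F=2830336/657763] → run D
t=19: vr[B=51968/12505 D=2048/335 F=2830336/657763] → run B
t=20: vr[B=67584/12505 D=2048/335 F=2830336/657763] → run F
t=21: vr[B=67584/12505 D=2048/335 F=4110848/657763] → run B
t=22: vr[B=16640/2501 D=2048/335 F=4110848/657763] → run D
t=23: vr[B=16640/2501 D=3072/335 F=4110848/657763] → run F
t=24: vr[B=16640/2501 D=3072/335 F=5391360/657763] → run B
t=25: vr[B=98816/12505 D=3072/335 F=5391360/657763] → run B
t=26: vr[B=114432/12505 D=3072/335 F=5391360/657763] → run F
t=27: vr[B=114432/12505 D=3072/335 F=6671872/657763] → run B
t=28: vr[D=3072/335 F=6671872/657763] → run D
t=29: vr[D=4096/335 F=6671872/657763] → run F
t=30: vr[D=4096/335] → run D
t=31: vr[D=1024/67] → run D
t=32: vr[D=6144/335] → run D
t=33: (idle)
t=34: (idle)
t=35: (idle)
t=36: (idle)
t=37: (idle)

context switches = 29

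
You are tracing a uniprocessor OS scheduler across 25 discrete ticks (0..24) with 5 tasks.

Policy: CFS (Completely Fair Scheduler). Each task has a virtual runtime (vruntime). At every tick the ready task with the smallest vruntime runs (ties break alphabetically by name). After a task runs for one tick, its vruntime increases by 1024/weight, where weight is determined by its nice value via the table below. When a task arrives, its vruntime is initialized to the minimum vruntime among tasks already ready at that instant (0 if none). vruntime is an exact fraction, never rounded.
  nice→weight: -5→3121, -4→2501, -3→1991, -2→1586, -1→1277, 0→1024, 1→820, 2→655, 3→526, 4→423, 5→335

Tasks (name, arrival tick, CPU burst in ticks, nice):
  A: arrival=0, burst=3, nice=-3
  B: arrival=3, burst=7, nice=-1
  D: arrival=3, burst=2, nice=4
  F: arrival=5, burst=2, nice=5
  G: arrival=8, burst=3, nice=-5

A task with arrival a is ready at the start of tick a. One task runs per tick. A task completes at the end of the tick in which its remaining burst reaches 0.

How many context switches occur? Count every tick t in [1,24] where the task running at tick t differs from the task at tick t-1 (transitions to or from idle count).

t=0: vr[A=0] → run A
t=1: vr[A=1024/1991] → run A
t=2: vr[A=2048/1991] → run A
t=3: vr[B=0 D=0] → run B
t=4: vr[B=1024/1277 D=0] → run D
t=5: vr[B=1024/1277 D=1024/423 F=1024/1277] → run B
t=6: vr[B=2048/1277 D=1024/423 F=1024/1277] → run F
t=7: vr[B=2048/1277 D=1024/423 F=1650688/427795] → run B
t=8: vr[B=3072/1277 D=1024/423 F=1650688/427795 G=3072/1277] → run B
t=9: vr[B=4096/1277 D=1024/423 F=1650688/427795 G=3072/1277] → run G
t=10: vr[B=4096/1277 D=1024/423 F=1650688/427795 G=10895360/3985517] → run D
t=11: vr[B=4096/1277 F=1650688/427795 G=10895360/3985517] → run G
t=12: vr[B=4096/1277 F=1650688/427795 G=12203008/3985517] → run G
t=13: vr[B=4096/1277 F=1650688/427795] → run B
t=14: vr[B=5120/1277 F=1650688/427795] → run F
t=15: vr[B=5120/1277] → run B
t=16: vr[B=6144/1277] → run B
t=17: (idle)
t=18: (idle)
t=19: (idle)
t=20: (idle)
t=21: (idle)
t=22: (idle)
t=23: (idle)
t=24: (idle)

context switches = 12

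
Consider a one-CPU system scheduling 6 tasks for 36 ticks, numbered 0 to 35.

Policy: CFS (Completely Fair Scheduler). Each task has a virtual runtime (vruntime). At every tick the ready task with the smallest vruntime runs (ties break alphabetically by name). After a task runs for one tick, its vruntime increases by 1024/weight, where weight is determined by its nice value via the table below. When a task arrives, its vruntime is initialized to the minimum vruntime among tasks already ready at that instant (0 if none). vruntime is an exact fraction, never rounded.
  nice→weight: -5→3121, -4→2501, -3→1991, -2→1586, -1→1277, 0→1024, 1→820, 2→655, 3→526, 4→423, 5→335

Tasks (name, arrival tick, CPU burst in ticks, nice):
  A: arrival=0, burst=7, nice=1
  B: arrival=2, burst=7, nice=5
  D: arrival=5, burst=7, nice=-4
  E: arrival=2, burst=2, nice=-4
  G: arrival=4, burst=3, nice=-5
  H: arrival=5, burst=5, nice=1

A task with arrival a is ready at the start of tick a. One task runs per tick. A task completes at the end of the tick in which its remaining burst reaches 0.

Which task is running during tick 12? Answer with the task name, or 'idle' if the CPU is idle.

running at tick 12 = D

t=0: vr[A=0] → run A
t=1: vr[A=256/205] → run A
t=2: vr[A=512/205 B=512/205 E=512/205] → run A
t=3: vr[A=768/205 B=512/205 E=512/205] → run B
t=4: vr[A=768/205 B=76288/13735 E=512/205 G=512/205] → run E
t=5: vr[A=768/205 B=76288/13735 D=512/205 E=36352/12505 G=512/205 H=512/205] → run D
t=6: vr[A=768/205 B=76288/13735 D=36352/12505 E=36352/12505 G=512/205 H=512/205] → run G
t=7: vr[A=768/205 B=76288/13735 D=36352/12505 E=36352/12505 G=1807872/639805 H=512/205] → run H
t=8: vr[A=768/205 B=76288/13735 D=36352/12505 E=36352/12505 G=1807872/639805 H=768/205] → run G
t=9: vr[A=768/205 B=76288/13735 D=36352/12505 E=36352/12505 G=2017792/639805 H=768/205] → run D
t=10: vr[A=768/205 B=76288/13735 D=41472/12505 E=36352/12505 G=2017792/639805 H=768/205] → run E
t=11: vr[A=768/205 B=76288/13735 D=41472/12505 G=2017792/639805 H=768/205] → run G
t=12: vr[A=768/205 B=76288/13735 D=41472/12505 H=768/205] → run D
t=13: vr[A=768/205 B=76288/13735 D=46592/12505 H=768/205] → run D
t=14: vr[A=768/205 B=76288/13735 D=51712/12505 H=768/205] → run A
t=15: vr[A=1024/205 B=76288/13735 D=51712/12505 H=768/205] → run H
t=16: vr[A=1024/205 B=76288/13735 D=51712/12505 H=1024/205] → run D
t=17: vr[A=1024/205 B=76288/13735 D=56832/12505 H=1024/205] → run D
t=18: vr[A=1024/205 B=76288/13735 D=61952/12505 H=1024/205] → run D
t=19: vr[A=1024/205 B=76288/13735 H=1024/205] → run A
t=20: vr[A=256/41 B=76288/13735 H=1024/205] → run H
t=21: vr[A=256/41 B=76288/13735 H=256/41] → run B
t=22: vr[A=256/41 B=118272/13735 H=256/41] → run A
t=23: vr[A=1536/205 B=118272/13735 H=256/41] → run H
t=24: vr[A=1536/205 B=118272/13735 H=1536/205] → run A
t=25: vr[B=118272/13735 H=1536/205] → run H
t=26: vr[B=118272/13735] → run B
t=27: vr[B=160256/13735] → run B
t=28: vr[B=40448/2747] → run B
t=29: vr[B=244224/13735] → run B
t=30: vr[B=286208/13735] → run B
t=31: (idle)
t=32: (idle)
t=33: (idle)
t=34: (idle)
t=35: (idle)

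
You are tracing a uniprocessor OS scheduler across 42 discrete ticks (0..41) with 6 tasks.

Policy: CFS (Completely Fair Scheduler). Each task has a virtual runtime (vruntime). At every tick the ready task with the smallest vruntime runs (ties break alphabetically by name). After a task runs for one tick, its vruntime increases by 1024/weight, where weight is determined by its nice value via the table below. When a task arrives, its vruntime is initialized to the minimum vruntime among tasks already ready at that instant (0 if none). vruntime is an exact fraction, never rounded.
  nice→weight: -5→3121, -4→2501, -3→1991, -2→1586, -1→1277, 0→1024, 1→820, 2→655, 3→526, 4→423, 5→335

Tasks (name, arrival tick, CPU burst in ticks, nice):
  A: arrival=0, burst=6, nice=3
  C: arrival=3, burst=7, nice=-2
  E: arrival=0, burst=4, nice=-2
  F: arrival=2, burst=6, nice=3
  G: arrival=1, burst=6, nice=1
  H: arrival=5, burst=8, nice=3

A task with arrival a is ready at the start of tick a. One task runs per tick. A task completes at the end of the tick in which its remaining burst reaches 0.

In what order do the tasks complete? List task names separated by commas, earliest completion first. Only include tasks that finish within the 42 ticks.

t=0: vr[A=0 E=0] → run A
t=1: vr[A=512/263 E=0 G=0] → run E
t=2: vr[A=512/263 E=512/793 F=0 G=0] → run F
t=3: vr[A=512/263 C=0 E=512/793 F=512/263 G=0] → run C
t=4: vr[A=512/263 C=512/793 E=512/793 F=512/263 G=0] → run G
t=5: vr[A=512/263 C=512/793 E=512/793 F=512/263 G=256/205 H=512/793] → run C
t=6: vr[A=512/263 C=1024/793 E=512/793 F=512/263 G=256/205 H=512/793] → run E
t=7: vr[A=512/263 C=1024/793 E=1024/793 F=512/263 G=256/205 H=512/793] → run H
t=8: vr[A=512/263 C=1024/793 E=1024/793 F=512/263 G=256/205 H=540672/208559] → run G
t=9: vr[A=512/263 C=1024/793 E=1024/793 F=512/263 G=512/205 H=540672/208559] → run C
t=10: vr[A=512/263 C=1536/793 E=1024/793 F=512/263 G=512/205 H=540672/208559] → run E
t=11: vr[A=512/263 C=1536/793 E=1536/793 F=512/263 G=512/205 H=540672/208559] → run C
t=12: vr[A=512/263 C=2048/793 E=1536/793 F=512/263 G=512/205 H=540672/208559] → run E
t=13: vr[A=512/263 C=2048/793 F=512/263 G=512/205 H=540672/208559] → run A
t=14: vr[A=1024/263 C=2048/793 F=512/263 G=512/205 H=540672/208559] → run F
t=15: vr[A=1024/263 C=2048/793 F=1024/263 G=512/205 H=540672/208559] → run G
t=16: vr[A=1024/263 C=2048/793 F=1024/263 G=768/205 H=540672/208559] → run C
t=17: vr[A=1024/263 C=2560/793 F=1024/263 G=768/205 H=540672/208559] → run H
t=18: vr[A=1024/263 C=2560/793 F=1024/263 G=768/205 H=946688/208559] → run C
t=19: vr[A=1024/263 C=3072/793 F=1024/263 G=768/205 H=946688/208559] → run G
t=20: vr[A=1024/263 C=3072/793 F=1024/263 G=1024/205 H=946688/208559] → run C
t=21: vr[A=1024/263 F=1024/263 G=1024/205 H=946688/208559] → run A
t=22: vr[A=1536/263 F=1024/263 G=1024/205 H=946688/208559] → run F
t=23: vr[A=1536/263 F=1536/263 G=1024/205 H=946688/208559] → run H
t=24: vr[A=1536/263 F=1536/263 G=1024/205 H=1352704/208559] → run G
t=25: vr[A=1536/263 F=1536/263 G=256/41 H=1352704/208559] → run A
t=26: vr[A=2048/263 F=1536/263 G=256/41 H=1352704/208559] → run F
t=27: vr[A=2048/263 F=2048/263 G=256/41 H=1352704/208559] → run G
t=28: vr[A=2048/263 F=2048/263 H=1352704/208559] → run H
t=29: vr[A=2048/263 F=2048/263 H=1758720/208559] → run A
t=30: vr[A=2560/263 F=2048/263 H=1758720/208559] → run F
t=31: vr[A=2560/263 F=2560/263 H=1758720/208559] → run H
t=32: vr[A=2560/263 F=2560/263 H=2164736/208559] → run A
t=33: vr[F=2560/263 H=2164736/208559] → run F
t=34: vr[H=2164736/208559] → run H
t=35: vr[H=2570752/208559] → run H
t=36: vr[H=2976768/208559] → run H
t=37: (idle)
t=38: (idle)
t=39: (idle)
t=40: (idle)
t=41: (idle)

completion order = E, C, G, A, F, H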